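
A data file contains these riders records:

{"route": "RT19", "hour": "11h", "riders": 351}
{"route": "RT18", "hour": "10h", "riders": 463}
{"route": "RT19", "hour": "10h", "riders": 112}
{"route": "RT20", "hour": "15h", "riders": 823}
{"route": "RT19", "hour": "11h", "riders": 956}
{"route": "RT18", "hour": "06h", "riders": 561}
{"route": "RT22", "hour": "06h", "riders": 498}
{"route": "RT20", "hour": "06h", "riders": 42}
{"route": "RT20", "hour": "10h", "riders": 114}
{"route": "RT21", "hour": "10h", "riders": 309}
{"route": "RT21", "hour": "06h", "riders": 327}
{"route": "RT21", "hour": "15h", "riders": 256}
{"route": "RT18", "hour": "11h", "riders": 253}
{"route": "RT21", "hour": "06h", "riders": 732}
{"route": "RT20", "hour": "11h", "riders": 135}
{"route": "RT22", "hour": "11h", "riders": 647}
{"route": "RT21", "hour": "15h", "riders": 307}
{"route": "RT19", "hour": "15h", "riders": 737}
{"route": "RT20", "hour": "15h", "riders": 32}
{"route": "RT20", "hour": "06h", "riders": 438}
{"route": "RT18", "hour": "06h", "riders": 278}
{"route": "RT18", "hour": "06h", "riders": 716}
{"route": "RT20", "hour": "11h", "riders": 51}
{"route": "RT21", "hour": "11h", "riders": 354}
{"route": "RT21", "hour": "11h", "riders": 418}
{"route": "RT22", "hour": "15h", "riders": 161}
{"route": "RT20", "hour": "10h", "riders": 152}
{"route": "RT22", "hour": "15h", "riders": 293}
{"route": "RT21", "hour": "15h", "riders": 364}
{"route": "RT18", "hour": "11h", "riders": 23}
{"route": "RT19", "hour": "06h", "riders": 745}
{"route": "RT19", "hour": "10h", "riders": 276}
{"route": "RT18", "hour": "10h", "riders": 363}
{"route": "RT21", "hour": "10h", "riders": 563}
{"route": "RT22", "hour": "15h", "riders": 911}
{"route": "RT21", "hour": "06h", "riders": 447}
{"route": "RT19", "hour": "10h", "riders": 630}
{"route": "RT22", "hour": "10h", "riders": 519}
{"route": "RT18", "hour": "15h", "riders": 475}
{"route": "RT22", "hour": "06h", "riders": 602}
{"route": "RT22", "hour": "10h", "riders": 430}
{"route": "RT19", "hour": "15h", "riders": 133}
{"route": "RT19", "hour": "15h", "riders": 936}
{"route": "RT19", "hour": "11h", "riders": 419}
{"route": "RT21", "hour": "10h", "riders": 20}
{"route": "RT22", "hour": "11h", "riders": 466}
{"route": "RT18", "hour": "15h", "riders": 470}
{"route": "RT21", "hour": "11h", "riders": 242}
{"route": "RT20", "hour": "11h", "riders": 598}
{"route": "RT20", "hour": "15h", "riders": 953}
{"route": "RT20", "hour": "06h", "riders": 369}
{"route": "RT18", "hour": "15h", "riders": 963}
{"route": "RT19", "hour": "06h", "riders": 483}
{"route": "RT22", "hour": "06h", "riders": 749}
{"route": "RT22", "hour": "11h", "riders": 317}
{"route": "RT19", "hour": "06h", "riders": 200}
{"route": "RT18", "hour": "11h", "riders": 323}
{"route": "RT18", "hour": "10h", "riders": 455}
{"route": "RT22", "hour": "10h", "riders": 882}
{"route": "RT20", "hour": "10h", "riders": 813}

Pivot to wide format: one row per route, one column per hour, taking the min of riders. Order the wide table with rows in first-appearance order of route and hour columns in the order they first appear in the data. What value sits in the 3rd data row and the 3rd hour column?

With rows in first-appearance order of route, row 3 is route=RT20. hour columns in first-appearance order: 11h, 10h, 15h, 06h; column 3 is 15h.
Long rows with route=RT20, hour=15h: min(823, 32, 953) = 32.

32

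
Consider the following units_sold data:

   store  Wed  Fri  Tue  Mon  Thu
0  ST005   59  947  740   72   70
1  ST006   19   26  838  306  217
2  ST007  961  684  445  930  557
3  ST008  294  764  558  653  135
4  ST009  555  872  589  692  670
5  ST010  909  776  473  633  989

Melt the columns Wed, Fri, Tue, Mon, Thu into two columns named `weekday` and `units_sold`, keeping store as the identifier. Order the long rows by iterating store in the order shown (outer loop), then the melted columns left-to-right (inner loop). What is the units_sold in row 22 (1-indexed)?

872

30 rows total (6 × 5). Row 22: index ⌊(22-1)/5⌋ = 4 into store → ST009; (22-1) mod 5 = 1 into the melted columns → Fri.
So row 22 is (ST009, Fri, 872); units_sold = 872.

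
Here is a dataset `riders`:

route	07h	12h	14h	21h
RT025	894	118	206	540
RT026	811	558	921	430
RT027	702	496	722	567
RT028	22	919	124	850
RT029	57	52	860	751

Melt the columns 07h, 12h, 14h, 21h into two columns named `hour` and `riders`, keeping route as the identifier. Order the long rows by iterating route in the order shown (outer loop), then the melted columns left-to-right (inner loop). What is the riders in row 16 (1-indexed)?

20 rows total (5 × 4). Row 16: index ⌊(16-1)/4⌋ = 3 into route → RT028; (16-1) mod 4 = 3 into the melted columns → 21h.
So row 16 is (RT028, 21h, 850); riders = 850.

850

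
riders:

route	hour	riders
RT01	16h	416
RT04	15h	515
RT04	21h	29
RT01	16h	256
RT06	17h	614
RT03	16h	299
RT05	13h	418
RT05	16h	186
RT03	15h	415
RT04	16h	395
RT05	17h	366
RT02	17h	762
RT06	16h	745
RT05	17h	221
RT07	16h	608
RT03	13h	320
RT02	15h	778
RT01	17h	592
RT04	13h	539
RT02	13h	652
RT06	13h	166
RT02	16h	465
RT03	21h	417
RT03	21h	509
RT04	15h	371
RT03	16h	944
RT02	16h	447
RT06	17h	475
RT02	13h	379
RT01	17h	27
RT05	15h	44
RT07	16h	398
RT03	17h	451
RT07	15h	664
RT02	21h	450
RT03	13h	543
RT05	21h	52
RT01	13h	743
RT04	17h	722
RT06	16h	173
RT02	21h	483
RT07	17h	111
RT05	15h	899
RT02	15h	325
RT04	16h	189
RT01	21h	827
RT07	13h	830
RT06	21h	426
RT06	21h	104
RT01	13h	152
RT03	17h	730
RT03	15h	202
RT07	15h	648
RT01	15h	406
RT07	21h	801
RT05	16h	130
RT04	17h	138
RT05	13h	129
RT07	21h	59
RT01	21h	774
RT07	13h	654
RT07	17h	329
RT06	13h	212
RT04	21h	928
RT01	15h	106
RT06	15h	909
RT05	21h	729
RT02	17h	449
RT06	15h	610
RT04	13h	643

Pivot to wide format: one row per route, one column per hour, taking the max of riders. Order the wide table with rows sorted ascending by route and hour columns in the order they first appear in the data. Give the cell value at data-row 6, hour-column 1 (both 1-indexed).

With rows sorted ascending by route, row 6 is route=RT06. hour columns in first-appearance order: 16h, 15h, 21h, 17h, 13h; column 1 is 16h.
Long rows with route=RT06, hour=16h: max(745, 173) = 745.

745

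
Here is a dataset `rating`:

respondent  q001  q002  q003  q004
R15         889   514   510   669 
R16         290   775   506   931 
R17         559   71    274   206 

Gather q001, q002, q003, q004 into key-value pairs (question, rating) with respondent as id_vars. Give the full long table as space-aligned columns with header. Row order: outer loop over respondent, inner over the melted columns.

respondent  question  rating
R15         q001      889   
R15         q002      514   
R15         q003      510   
R15         q004      669   
R16         q001      290   
R16         q002      775   
R16         q003      506   
R16         q004      931   
R17         q001      559   
R17         q002      71    
R17         q003      274   
R17         q004      206   

Each (respondent, column) pair becomes one row: 3 × 4 = 12 rows.
For example, (R15, q001) → rating=889.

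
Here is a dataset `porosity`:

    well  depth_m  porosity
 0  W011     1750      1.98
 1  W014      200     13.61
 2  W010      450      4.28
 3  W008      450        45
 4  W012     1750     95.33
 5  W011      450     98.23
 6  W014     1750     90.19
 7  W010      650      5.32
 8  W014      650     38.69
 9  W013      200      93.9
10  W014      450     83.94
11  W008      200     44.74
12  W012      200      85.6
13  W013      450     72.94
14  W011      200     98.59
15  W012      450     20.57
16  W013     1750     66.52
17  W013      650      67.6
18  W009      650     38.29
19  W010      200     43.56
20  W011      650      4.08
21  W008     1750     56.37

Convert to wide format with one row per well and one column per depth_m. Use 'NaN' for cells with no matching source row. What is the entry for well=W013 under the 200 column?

93.9

The long row with well=W013, depth_m=200 has porosity=93.9.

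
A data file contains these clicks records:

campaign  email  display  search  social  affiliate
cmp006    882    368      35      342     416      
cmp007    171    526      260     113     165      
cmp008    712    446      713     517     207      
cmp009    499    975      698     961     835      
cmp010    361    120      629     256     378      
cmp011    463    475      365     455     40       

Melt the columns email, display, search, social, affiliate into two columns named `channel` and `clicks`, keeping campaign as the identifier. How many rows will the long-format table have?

30

6 campaign values × 5 melted columns = 30 rows.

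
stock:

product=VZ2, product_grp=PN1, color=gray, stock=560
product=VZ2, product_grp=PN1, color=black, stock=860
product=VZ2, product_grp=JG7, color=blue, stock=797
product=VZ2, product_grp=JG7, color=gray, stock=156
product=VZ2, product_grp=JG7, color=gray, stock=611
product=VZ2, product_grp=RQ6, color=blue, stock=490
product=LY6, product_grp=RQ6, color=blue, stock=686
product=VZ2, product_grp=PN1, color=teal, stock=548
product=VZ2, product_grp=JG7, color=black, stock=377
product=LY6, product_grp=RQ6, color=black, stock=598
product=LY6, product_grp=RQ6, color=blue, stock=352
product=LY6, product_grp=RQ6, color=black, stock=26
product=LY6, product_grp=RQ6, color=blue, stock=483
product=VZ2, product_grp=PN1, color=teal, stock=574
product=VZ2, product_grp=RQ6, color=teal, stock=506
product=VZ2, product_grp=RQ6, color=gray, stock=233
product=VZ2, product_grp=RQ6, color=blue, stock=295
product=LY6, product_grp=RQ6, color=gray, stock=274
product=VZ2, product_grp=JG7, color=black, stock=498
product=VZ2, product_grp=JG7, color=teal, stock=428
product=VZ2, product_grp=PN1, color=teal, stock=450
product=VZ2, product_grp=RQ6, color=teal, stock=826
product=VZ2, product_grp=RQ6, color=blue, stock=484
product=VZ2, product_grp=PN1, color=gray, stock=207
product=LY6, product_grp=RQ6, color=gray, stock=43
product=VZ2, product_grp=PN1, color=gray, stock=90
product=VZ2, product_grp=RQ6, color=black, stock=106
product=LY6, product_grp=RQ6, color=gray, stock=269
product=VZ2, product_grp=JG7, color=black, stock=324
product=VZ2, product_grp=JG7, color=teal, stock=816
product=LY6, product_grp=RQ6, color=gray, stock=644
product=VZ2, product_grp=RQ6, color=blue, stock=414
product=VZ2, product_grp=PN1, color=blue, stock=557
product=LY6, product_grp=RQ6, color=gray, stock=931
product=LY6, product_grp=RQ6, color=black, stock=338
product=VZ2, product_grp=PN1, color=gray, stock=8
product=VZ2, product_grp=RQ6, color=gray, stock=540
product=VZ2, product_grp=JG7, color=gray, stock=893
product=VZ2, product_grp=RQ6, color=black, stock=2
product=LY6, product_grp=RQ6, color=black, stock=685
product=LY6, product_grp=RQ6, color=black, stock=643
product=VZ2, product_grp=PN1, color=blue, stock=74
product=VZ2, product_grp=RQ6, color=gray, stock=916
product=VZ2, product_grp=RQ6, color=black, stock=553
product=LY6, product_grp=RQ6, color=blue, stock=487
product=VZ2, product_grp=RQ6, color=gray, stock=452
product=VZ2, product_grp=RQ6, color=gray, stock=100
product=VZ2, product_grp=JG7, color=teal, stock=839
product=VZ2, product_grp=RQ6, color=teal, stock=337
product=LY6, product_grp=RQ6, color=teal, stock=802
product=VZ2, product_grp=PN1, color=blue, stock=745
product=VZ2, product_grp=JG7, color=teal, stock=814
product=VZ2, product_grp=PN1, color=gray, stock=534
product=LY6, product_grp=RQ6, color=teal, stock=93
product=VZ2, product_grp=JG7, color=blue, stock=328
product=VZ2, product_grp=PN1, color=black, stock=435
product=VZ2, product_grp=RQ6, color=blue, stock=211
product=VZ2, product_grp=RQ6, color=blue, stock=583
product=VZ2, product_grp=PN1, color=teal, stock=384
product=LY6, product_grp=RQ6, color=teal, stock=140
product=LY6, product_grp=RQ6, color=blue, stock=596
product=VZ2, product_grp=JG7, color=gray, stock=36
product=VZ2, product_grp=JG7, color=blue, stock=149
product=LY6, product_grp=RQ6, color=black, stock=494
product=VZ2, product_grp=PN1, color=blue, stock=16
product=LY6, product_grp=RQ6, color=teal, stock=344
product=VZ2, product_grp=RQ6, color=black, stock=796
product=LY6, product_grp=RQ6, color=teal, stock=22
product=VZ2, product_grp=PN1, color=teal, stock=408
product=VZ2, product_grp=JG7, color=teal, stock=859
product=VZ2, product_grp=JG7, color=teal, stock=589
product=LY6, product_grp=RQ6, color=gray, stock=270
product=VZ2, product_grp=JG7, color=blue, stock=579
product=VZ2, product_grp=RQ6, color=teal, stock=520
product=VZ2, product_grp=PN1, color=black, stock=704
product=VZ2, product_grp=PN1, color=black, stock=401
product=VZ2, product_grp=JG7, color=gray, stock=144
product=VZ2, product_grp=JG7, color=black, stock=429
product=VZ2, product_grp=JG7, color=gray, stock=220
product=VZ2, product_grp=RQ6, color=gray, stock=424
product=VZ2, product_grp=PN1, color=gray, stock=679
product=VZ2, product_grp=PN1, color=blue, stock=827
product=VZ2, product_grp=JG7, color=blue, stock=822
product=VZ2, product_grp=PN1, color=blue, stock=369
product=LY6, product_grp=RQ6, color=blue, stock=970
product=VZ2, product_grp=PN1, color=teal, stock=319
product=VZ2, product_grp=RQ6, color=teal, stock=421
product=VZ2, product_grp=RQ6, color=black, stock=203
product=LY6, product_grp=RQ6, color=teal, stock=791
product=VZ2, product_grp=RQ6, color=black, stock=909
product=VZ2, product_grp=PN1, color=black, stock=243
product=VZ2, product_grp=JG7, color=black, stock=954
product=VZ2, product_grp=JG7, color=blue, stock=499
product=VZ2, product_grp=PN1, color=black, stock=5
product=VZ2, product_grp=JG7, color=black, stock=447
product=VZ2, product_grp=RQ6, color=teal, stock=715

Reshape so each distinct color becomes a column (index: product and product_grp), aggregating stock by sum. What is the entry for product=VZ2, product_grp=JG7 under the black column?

3029

Rows with product=VZ2, product_grp=JG7 and color=black: stock values are 377, 498, 324, 429, 954, 447.
377 + 498 + 324 + 429 + 954 + 447 = 3029.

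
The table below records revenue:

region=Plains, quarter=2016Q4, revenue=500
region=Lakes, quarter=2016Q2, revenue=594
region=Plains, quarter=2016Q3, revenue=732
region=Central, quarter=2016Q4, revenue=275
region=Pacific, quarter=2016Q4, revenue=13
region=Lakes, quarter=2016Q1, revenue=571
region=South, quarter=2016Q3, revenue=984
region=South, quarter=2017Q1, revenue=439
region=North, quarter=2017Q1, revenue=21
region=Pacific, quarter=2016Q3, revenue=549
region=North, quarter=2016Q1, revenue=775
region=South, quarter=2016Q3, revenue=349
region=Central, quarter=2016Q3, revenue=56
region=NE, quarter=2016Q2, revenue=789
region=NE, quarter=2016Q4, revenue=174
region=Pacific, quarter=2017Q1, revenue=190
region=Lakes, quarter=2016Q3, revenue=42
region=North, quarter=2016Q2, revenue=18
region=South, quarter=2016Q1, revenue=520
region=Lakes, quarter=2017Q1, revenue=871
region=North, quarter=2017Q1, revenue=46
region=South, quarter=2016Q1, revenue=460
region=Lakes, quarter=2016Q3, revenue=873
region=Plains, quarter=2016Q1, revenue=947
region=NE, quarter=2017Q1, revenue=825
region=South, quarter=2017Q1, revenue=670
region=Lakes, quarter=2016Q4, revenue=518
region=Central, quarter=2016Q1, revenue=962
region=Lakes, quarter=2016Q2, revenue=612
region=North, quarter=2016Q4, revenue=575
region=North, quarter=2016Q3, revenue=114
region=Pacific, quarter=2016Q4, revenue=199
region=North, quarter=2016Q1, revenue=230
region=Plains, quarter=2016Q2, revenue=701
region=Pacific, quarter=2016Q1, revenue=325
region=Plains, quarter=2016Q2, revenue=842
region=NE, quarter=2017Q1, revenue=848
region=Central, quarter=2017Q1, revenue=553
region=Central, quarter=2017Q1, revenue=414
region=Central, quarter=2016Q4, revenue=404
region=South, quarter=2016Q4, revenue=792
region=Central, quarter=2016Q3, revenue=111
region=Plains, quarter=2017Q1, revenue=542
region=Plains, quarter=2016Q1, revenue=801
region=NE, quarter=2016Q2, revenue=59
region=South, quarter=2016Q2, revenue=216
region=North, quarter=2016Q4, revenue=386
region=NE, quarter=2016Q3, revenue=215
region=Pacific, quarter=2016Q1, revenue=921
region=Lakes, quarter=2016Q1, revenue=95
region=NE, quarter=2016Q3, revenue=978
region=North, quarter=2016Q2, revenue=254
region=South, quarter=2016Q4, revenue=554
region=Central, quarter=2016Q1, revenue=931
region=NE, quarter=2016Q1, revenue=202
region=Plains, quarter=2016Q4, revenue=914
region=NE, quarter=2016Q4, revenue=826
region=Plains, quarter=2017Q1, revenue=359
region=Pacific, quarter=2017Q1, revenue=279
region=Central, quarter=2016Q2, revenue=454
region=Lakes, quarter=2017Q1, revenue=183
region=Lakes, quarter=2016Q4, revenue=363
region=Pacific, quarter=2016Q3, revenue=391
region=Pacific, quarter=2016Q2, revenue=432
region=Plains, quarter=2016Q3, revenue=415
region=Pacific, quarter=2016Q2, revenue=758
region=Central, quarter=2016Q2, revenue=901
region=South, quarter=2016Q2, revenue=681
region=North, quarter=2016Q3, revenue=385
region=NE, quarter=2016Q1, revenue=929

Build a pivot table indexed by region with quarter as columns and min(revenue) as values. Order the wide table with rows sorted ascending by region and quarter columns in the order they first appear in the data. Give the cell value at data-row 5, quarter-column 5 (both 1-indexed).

With rows sorted ascending by region, row 5 is region=Pacific. quarter columns in first-appearance order: 2016Q4, 2016Q2, 2016Q3, 2016Q1, 2017Q1; column 5 is 2017Q1.
Long rows with region=Pacific, quarter=2017Q1: min(190, 279) = 190.

190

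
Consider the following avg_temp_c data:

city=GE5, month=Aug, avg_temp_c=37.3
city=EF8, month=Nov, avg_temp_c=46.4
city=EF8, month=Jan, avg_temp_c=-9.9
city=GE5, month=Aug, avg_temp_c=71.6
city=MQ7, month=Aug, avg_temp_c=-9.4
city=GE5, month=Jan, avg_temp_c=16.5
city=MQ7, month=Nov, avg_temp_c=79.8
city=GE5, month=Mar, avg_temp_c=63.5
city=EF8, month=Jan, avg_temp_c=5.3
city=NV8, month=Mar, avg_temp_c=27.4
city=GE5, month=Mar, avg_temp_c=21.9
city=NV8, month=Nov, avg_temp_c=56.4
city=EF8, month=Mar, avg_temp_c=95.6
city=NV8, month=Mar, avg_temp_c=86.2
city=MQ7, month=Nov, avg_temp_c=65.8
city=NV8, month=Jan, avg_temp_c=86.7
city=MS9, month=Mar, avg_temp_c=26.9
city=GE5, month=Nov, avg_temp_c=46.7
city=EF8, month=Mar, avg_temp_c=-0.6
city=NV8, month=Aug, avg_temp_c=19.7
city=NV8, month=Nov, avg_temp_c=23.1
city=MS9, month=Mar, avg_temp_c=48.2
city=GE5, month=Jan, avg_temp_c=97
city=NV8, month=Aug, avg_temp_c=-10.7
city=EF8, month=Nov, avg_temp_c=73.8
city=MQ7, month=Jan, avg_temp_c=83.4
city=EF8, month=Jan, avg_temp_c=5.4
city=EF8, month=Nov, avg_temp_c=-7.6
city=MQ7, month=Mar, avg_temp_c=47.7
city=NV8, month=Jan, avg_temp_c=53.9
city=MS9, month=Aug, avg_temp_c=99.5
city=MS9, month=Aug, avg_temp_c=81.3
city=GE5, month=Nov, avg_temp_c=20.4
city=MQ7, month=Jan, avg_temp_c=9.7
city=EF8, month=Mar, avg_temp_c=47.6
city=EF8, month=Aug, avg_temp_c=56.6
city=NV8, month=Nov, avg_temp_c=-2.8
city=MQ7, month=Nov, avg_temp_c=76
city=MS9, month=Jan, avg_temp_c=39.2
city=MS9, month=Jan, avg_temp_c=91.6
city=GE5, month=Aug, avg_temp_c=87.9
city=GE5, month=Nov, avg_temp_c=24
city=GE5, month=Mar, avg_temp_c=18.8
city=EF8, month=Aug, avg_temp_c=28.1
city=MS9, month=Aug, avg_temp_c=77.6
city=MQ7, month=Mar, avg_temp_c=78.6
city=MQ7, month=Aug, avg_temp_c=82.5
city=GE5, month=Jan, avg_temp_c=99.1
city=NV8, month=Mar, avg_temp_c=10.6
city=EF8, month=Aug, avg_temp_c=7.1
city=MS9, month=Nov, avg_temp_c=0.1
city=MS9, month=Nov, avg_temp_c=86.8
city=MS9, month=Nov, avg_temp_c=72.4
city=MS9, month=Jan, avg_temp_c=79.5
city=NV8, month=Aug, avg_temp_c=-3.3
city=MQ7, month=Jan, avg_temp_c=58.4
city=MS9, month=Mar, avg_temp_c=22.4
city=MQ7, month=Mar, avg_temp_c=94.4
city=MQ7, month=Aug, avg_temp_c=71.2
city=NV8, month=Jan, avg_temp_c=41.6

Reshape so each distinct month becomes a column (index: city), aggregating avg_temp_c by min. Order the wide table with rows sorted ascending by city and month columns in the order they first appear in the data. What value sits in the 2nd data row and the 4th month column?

18.8

With rows sorted ascending by city, row 2 is city=GE5. month columns in first-appearance order: Aug, Nov, Jan, Mar; column 4 is Mar.
Long rows with city=GE5, month=Mar: min(63.5, 21.9, 18.8) = 18.8.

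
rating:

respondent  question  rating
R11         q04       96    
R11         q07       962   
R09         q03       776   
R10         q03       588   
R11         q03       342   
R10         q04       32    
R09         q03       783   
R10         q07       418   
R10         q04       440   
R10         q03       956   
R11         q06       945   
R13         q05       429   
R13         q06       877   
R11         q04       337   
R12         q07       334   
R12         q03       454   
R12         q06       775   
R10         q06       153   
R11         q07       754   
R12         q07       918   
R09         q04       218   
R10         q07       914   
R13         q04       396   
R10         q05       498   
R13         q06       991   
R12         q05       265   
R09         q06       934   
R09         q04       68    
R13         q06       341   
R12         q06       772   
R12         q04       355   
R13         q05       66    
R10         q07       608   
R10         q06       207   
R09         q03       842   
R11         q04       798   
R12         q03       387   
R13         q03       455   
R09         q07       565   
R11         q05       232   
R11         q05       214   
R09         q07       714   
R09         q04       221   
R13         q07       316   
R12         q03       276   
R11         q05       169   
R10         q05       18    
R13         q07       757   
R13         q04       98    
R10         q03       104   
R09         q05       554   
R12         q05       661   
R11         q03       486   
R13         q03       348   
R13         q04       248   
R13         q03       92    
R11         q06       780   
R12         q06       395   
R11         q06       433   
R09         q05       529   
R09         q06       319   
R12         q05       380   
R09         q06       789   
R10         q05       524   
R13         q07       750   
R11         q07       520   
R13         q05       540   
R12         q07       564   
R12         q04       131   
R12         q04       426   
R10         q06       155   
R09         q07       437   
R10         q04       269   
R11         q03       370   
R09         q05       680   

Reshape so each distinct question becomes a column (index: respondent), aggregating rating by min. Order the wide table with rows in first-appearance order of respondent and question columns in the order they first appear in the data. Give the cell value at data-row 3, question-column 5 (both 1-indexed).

18

With rows in first-appearance order of respondent, row 3 is respondent=R10. question columns in first-appearance order: q04, q07, q03, q06, q05; column 5 is q05.
Long rows with respondent=R10, question=q05: min(498, 18, 524) = 18.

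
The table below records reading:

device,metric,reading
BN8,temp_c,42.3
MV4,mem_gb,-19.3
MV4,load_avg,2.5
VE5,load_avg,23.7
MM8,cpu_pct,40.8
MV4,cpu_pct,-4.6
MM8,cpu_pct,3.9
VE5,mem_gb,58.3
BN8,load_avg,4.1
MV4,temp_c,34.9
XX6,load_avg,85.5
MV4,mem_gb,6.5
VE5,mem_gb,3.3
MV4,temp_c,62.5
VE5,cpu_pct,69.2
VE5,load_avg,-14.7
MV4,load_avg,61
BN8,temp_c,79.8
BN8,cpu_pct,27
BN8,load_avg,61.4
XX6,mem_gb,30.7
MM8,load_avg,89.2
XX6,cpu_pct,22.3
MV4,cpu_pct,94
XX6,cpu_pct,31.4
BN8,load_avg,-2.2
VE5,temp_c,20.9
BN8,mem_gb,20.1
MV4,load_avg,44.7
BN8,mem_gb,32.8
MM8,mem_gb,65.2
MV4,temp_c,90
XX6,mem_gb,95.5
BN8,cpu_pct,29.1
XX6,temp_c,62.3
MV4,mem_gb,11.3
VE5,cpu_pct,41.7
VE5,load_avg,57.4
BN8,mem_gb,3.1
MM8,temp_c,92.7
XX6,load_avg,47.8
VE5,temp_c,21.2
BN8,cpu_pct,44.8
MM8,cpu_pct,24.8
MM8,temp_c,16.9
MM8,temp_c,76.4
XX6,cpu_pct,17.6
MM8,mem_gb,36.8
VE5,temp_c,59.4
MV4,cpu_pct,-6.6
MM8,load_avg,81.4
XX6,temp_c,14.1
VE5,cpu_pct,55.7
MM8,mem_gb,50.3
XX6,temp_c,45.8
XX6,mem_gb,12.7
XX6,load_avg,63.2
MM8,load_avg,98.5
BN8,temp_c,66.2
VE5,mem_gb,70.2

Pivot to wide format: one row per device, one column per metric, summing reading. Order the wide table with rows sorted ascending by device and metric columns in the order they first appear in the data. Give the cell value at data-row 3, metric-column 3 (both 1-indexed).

108.2

With rows sorted ascending by device, row 3 is device=MV4. metric columns in first-appearance order: temp_c, mem_gb, load_avg, cpu_pct; column 3 is load_avg.
Long rows with device=MV4, metric=load_avg: 2.5 + 61 + 44.7 = 108.2.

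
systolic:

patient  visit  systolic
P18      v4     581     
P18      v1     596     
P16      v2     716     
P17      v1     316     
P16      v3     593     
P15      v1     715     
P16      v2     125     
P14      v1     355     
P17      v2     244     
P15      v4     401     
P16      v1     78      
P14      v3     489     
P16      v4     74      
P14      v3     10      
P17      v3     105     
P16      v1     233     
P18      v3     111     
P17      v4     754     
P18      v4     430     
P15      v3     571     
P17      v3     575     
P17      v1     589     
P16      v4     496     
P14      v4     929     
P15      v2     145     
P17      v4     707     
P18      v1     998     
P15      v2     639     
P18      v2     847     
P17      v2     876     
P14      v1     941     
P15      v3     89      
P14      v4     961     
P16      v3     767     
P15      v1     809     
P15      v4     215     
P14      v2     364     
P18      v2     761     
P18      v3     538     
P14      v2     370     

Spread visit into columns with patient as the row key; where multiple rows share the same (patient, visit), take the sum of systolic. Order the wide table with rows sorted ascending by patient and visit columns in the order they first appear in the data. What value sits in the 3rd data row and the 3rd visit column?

With rows sorted ascending by patient, row 3 is patient=P16. visit columns in first-appearance order: v4, v1, v2, v3; column 3 is v2.
Long rows with patient=P16, visit=v2: 716 + 125 = 841.

841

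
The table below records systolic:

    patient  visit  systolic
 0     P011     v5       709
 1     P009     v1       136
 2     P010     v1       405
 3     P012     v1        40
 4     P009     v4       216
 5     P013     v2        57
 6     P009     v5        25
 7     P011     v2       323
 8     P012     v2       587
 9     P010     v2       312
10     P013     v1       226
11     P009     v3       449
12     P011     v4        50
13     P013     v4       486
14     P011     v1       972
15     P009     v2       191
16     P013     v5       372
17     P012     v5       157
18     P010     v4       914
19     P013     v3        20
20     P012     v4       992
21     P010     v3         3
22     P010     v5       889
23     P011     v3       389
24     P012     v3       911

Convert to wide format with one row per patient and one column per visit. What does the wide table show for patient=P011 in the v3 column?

389

Wide layout: rows indexed by patient, columns are the 5 distinct visit values (v5, v1, v4, v2, v3).
Cell (patient=P011, visit=v3) draws from the long row where patient=P011 and visit=v3, which has systolic=389.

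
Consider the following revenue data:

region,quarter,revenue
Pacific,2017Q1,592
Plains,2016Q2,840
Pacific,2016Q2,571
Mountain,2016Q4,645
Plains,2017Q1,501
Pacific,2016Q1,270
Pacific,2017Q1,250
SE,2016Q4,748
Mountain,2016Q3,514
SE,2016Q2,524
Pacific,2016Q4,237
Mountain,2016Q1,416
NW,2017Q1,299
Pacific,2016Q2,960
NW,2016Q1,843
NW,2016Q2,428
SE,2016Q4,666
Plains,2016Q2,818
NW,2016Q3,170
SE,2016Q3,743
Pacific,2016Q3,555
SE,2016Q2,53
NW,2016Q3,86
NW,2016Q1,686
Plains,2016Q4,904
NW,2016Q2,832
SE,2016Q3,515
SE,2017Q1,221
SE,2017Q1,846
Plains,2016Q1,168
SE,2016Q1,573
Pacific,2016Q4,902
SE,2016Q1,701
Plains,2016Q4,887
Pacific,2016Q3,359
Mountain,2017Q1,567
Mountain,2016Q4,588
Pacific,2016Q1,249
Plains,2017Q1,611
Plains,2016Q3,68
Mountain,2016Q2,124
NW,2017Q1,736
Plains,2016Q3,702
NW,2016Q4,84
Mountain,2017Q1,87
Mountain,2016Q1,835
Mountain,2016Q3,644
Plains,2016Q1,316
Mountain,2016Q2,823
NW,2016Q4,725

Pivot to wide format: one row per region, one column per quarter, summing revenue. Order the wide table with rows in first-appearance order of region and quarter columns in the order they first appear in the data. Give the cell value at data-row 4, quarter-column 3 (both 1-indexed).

With rows in first-appearance order of region, row 4 is region=SE. quarter columns in first-appearance order: 2017Q1, 2016Q2, 2016Q4, 2016Q1, 2016Q3; column 3 is 2016Q4.
Long rows with region=SE, quarter=2016Q4: 748 + 666 = 1414.

1414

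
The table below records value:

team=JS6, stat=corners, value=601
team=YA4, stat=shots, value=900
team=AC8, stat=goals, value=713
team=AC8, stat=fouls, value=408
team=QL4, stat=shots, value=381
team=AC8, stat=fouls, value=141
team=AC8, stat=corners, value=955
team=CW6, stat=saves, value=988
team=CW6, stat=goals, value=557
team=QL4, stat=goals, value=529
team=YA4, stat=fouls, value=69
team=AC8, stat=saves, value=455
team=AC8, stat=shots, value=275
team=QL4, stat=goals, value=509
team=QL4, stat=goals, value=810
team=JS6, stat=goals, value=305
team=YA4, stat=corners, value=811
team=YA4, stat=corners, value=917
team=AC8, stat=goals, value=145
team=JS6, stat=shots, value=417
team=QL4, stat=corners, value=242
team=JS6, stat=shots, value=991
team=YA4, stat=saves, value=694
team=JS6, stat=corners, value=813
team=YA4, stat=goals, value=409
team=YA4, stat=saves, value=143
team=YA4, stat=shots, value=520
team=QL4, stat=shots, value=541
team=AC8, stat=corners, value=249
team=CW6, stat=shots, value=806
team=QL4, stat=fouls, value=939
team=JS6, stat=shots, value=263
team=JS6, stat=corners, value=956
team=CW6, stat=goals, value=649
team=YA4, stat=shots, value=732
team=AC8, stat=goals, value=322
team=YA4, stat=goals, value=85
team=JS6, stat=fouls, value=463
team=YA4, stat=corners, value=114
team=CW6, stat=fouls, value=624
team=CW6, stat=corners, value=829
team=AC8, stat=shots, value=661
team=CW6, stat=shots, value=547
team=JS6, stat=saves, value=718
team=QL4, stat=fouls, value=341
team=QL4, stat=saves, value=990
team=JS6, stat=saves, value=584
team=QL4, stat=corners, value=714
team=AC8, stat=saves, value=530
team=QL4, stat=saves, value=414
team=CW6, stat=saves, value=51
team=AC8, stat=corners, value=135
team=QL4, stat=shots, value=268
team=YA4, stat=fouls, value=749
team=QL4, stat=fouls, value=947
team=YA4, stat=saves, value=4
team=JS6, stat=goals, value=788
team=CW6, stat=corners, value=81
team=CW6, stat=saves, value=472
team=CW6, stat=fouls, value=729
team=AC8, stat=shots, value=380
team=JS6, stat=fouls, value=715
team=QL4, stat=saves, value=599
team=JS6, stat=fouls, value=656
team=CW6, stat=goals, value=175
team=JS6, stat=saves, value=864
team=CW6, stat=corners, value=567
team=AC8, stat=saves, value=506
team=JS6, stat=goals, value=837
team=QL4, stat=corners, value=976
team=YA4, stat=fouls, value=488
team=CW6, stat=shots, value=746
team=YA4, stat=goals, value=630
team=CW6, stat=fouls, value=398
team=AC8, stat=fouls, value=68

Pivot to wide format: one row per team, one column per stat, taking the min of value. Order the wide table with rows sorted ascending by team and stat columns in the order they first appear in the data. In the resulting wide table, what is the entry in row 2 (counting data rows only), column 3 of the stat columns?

With rows sorted ascending by team, row 2 is team=CW6. stat columns in first-appearance order: corners, shots, goals, fouls, saves; column 3 is goals.
Long rows with team=CW6, stat=goals: min(557, 649, 175) = 175.

175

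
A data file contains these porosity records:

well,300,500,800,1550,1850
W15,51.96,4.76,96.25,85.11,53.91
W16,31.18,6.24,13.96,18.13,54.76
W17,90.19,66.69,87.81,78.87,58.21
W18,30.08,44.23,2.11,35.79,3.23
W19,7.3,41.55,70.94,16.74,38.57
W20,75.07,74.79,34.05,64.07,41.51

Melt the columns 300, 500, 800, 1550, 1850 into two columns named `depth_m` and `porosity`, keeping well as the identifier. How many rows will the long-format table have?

30

6 well values × 5 melted columns = 30 rows.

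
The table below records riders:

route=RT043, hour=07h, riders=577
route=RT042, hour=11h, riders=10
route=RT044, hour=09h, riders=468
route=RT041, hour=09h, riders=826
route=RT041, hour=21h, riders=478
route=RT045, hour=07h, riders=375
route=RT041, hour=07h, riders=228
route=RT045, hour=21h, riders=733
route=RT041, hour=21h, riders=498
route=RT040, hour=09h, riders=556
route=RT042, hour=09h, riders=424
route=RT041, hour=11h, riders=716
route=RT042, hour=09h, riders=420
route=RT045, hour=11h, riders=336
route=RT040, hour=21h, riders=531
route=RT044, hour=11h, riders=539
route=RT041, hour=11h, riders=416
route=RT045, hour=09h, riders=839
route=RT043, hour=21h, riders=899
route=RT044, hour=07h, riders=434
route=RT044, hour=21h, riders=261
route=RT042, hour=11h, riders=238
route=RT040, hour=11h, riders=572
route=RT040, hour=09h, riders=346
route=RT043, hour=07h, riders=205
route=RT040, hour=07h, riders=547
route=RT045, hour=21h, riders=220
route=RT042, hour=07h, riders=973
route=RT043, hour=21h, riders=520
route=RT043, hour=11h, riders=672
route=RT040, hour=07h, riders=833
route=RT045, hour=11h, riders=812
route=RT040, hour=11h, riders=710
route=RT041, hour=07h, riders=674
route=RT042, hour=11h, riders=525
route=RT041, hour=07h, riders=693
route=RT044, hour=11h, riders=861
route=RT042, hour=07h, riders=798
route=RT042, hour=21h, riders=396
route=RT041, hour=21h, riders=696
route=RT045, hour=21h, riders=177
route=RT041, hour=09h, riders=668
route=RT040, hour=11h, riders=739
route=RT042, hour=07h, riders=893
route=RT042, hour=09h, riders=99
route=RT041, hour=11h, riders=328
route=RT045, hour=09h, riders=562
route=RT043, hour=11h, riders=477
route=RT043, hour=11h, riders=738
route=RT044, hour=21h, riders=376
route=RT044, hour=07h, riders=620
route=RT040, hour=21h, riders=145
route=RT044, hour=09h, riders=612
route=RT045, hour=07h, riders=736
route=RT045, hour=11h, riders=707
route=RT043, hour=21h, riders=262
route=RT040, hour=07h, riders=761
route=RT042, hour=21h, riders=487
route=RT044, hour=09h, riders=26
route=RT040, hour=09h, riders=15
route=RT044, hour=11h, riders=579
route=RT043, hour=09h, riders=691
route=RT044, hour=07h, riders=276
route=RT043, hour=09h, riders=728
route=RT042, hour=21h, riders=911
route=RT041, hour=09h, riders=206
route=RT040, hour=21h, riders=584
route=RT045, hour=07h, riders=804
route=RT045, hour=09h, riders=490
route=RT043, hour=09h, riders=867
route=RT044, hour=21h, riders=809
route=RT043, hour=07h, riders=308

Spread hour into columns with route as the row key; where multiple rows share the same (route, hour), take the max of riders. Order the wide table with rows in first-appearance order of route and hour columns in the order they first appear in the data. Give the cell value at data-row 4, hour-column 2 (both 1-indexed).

716

With rows in first-appearance order of route, row 4 is route=RT041. hour columns in first-appearance order: 07h, 11h, 09h, 21h; column 2 is 11h.
Long rows with route=RT041, hour=11h: max(716, 416, 328) = 716.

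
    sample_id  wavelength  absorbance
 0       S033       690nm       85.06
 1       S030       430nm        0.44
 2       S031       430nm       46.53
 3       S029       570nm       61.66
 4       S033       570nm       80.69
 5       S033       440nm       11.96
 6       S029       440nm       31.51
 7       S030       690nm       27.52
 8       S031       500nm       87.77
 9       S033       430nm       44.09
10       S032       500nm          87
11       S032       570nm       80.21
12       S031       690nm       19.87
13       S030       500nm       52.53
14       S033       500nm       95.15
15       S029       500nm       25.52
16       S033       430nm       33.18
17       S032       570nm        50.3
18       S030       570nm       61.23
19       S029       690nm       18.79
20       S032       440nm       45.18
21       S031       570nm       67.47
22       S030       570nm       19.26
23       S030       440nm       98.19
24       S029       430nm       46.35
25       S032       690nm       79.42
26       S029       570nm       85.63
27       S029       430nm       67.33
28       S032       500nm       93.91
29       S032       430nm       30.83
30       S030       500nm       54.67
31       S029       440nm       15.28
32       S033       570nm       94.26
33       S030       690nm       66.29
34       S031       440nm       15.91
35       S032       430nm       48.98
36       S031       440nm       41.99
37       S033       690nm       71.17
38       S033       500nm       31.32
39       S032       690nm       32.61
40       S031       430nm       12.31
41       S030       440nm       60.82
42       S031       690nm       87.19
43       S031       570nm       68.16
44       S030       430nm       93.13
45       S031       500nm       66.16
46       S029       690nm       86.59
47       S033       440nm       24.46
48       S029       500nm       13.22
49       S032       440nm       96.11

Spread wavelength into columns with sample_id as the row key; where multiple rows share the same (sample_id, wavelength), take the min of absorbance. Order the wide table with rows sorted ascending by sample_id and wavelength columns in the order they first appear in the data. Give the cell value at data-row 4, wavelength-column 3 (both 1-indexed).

50.3

With rows sorted ascending by sample_id, row 4 is sample_id=S032. wavelength columns in first-appearance order: 690nm, 430nm, 570nm, 440nm, 500nm; column 3 is 570nm.
Long rows with sample_id=S032, wavelength=570nm: min(80.21, 50.3) = 50.3.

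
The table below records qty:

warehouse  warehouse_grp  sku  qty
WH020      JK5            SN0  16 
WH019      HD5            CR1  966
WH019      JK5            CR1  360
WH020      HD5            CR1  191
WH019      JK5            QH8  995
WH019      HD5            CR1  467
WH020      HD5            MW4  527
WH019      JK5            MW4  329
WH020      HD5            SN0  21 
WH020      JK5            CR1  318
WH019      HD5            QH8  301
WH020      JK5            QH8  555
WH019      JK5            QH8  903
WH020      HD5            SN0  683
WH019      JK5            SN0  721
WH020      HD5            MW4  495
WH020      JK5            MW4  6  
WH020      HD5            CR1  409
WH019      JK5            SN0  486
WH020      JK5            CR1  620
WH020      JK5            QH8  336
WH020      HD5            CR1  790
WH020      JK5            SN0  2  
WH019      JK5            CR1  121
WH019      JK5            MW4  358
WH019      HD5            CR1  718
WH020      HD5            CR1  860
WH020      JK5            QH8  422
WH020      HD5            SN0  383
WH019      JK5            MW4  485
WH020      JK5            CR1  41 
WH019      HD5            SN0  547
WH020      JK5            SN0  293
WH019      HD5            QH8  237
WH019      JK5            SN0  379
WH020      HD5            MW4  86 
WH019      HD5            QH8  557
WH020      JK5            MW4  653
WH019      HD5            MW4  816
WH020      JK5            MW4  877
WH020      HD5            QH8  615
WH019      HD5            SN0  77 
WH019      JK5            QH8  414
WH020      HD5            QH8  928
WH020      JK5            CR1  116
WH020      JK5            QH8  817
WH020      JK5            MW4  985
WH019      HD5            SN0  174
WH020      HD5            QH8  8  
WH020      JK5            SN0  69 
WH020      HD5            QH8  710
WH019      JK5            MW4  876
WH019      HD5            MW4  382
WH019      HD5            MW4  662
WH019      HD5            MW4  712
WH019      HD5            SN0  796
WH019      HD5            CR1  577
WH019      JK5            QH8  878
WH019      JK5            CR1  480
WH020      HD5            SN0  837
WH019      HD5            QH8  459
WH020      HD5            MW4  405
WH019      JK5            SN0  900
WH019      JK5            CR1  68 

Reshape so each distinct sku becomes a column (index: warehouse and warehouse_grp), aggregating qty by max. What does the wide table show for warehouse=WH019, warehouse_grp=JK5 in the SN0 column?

900

Rows with warehouse=WH019, warehouse_grp=JK5 and sku=SN0: qty values are 721, 486, 379, 900.
max(721, 486, 379, 900) = 900.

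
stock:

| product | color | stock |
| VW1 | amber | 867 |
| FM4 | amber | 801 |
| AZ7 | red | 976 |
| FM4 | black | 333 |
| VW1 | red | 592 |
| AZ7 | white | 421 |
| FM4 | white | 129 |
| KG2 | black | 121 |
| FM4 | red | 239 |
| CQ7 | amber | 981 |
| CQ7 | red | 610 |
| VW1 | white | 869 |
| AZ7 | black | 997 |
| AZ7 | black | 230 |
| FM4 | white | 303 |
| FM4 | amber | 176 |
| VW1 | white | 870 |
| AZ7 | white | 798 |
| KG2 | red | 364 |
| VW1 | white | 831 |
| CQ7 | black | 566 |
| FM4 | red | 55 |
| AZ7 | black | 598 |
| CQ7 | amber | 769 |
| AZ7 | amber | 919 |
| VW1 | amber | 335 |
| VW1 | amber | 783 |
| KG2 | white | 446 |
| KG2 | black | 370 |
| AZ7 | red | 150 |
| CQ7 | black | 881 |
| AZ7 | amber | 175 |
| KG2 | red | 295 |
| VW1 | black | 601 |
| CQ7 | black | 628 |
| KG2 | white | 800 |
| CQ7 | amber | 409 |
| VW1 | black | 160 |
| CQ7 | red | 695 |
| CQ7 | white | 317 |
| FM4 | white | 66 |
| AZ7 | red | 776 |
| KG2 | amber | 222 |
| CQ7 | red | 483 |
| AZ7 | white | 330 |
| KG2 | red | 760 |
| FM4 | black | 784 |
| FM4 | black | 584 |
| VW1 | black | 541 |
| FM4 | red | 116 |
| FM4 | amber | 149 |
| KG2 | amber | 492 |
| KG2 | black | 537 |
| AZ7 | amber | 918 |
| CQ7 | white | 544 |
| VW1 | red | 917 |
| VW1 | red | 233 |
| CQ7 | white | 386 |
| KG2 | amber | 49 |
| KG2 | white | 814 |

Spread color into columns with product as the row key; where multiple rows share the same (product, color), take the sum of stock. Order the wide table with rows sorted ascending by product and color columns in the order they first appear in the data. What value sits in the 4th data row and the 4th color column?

With rows sorted ascending by product, row 4 is product=KG2. color columns in first-appearance order: amber, red, black, white; column 4 is white.
Long rows with product=KG2, color=white: 446 + 800 + 814 = 2060.

2060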